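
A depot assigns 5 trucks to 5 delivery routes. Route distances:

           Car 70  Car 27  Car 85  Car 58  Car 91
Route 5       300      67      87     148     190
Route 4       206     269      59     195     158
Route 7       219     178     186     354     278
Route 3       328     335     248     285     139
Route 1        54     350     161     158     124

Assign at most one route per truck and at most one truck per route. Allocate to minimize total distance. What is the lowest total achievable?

Min total: 578 km

Optimal: Car 70→Route 1 (54 km), Car 27→Route 7 (178 km), Car 85→Route 4 (59 km), Car 58→Route 5 (148 km), Car 91→Route 3 (139 km) — total 54+178+59+148+139 = 578 km.
Every other assignment is strictly worse.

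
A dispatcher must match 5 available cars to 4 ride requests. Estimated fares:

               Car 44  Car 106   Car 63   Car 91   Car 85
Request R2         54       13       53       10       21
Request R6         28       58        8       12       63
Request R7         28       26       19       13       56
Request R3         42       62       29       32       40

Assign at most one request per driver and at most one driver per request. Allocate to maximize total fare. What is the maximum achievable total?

Max total: $209

Optimal: Car 63→Request R2 ($53), Car 106→Request R6 ($58), Car 85→Request R7 ($56), Car 44→Request R3 ($42) — total 53+58+56+42 = $209.
Row-greedy (each driver in turn takes its best remaining request) gives $147, worse by 62.
Checked against all permutations: $209 is optimal.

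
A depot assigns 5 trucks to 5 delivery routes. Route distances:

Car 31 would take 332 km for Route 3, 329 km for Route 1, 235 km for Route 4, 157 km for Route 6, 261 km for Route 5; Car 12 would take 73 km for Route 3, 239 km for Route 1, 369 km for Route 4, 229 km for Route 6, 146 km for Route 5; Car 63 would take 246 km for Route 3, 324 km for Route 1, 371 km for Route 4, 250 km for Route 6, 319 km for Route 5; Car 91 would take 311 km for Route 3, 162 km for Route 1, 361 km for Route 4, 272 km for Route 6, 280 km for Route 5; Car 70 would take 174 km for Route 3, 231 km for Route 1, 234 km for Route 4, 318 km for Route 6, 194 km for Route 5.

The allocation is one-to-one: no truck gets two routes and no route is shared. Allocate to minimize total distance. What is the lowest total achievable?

Min total: 914 km

Optimal: Car 31→Route 4 (235 km), Car 12→Route 3 (73 km), Car 63→Route 6 (250 km), Car 91→Route 1 (162 km), Car 70→Route 5 (194 km) — total 235+73+250+162+194 = 914 km.
Min-entry greedy (repeatedly take the single cheapest remaining cell) gives 957 km, worse by 43.
Next-best assignment: Car 31→Route 6, Car 12→Route 3, Car 63→Route 5, Car 91→Route 1, Car 70→Route 4 = 945 km.
Swapping Car 70↔Car 91 (Car 70→Route 1 231 km, Car 91→Route 5 280 km) adds 155.
Checked against all permutations: 914 km is optimal.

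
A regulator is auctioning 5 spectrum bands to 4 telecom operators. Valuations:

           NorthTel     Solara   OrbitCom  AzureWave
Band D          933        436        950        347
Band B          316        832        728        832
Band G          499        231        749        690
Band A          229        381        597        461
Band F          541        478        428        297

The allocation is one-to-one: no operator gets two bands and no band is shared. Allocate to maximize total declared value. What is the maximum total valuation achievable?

Max total: $3052M

This is a one-to-one assignment (maximum-weight bipartite matching).
Optimal: NorthTel→Band D ($933M), Solara→Band B ($832M), OrbitCom→Band A ($597M), AzureWave→Band G ($690M) — total 933+832+597+690 = $3052M.
Max-entry greedy (repeatedly take the single best remaining cell) gives $3013M, worse by 39.
Next-best assignment: NorthTel→Band F, Solara→Band B, OrbitCom→Band D, AzureWave→Band G = $3013M.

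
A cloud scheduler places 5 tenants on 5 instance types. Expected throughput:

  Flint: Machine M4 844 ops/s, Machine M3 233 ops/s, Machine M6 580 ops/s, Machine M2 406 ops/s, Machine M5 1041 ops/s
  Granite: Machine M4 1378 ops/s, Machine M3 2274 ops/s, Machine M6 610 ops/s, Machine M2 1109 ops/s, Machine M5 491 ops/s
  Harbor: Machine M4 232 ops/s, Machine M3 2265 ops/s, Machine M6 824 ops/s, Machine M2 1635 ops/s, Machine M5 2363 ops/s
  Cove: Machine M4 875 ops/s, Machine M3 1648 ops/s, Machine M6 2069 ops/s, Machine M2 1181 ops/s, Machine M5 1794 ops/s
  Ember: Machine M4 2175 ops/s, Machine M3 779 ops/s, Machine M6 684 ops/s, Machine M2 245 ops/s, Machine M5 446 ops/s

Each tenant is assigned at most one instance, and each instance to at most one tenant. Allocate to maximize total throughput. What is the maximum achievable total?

Optimal: Flint→Machine M2 (406 ops/s), Granite→Machine M3 (2274 ops/s), Harbor→Machine M5 (2363 ops/s), Cove→Machine M6 (2069 ops/s), Ember→Machine M4 (2175 ops/s) — total 406+2274+2363+2069+2175 = 9287 ops/s.
Row-greedy (each tenant in turn takes its best remaining instance) gives 9194 ops/s, worse by 93.

Max total: 9287 ops/s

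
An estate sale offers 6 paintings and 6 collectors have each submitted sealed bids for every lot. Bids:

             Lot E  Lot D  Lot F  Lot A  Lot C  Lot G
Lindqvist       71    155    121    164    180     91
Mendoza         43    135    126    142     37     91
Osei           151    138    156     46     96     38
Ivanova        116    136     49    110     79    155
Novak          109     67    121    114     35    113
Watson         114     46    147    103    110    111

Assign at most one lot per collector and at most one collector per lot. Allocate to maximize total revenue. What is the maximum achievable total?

Maximum total: $882

This is the linear assignment problem.
Optimal: Lindqvist→Lot C ($180), Mendoza→Lot D ($135), Osei→Lot E ($151), Ivanova→Lot G ($155), Novak→Lot A ($114), Watson→Lot F ($147) — total 180+135+151+155+114+147 = $882.
Row-greedy (each collector in turn takes its best remaining lot) gives $788, worse by 94.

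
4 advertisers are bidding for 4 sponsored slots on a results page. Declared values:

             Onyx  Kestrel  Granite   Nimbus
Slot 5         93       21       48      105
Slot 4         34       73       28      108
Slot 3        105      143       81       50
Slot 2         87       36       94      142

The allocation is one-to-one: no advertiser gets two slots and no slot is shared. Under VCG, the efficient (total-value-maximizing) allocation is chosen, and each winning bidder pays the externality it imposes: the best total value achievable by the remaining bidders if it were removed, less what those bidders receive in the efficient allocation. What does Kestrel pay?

Efficient allocation: Onyx→Slot 5 ($93), Kestrel→Slot 3 ($143), Granite→Slot 2 ($94), Nimbus→Slot 4 ($108); total welfare W = $438.
Kestrel receives Slot 3 at value $143, so the others get W − 143 = $295.
Without Kestrel: best allocation of the remaining 3 bidders over all 4 slots is Onyx→Slot 5 ($93), Granite→Slot 3 ($81), Nimbus→Slot 2 ($142), total $316.
VCG payment = (others' best without Kestrel) − (others' welfare with Kestrel) = 316 − 295 = $21.

Kestrel pays $21.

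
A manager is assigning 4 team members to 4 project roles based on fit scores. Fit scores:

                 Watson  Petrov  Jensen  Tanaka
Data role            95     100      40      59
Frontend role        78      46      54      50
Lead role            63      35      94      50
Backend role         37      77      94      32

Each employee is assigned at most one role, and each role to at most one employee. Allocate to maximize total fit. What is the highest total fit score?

Optimal: Watson→Frontend role (78 pts), Petrov→Data role (100 pts), Jensen→Backend role (94 pts), Tanaka→Lead role (50 pts) — total 78+100+94+50 = 322 pts.
Row-greedy (each employee in turn takes its best remaining role) gives 316 pts, worse by 6.
Next-best assignment: Watson→Data role, Petrov→Backend role, Jensen→Lead role, Tanaka→Frontend role = 316 pts.
Swapping Jensen↔Petrov (Jensen→Data role 40 pts, Petrov→Backend role 77 pts) loses 77.
No other one-to-one assignment exceeds 322 pts.

Max total: 322 pts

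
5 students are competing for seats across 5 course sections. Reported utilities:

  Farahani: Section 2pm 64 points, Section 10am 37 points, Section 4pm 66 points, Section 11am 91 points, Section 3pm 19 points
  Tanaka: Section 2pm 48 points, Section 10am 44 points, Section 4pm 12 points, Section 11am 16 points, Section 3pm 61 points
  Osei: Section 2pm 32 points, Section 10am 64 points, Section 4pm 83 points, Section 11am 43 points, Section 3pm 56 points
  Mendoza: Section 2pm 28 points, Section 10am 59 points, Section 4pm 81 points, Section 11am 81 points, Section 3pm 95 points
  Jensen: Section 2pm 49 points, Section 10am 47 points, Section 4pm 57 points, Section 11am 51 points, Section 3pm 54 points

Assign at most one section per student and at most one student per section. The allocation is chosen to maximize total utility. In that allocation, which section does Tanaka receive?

Tanaka receives Section 2pm.

Optimal: Farahani→Section 11am (91 points), Tanaka→Section 2pm (48 points), Osei→Section 4pm (83 points), Mendoza→Section 3pm (95 points), Jensen→Section 10am (47 points) — total 91+48+83+95+47 = 364 points.
Row-greedy (each student in turn takes its best remaining section) gives 343 points, worse by 21.
Next-best assignment: Farahani→Section 11am, Tanaka→Section 10am, Osei→Section 4pm, Mendoza→Section 3pm, Jensen→Section 2pm = 362 points.
No other one-to-one assignment exceeds 364 points.
Tanaka's own top section is Section 3pm (61 points), but forcing Tanaka→Section 3pm and reassigning the rest optimally gives only 346 points — worse by 18.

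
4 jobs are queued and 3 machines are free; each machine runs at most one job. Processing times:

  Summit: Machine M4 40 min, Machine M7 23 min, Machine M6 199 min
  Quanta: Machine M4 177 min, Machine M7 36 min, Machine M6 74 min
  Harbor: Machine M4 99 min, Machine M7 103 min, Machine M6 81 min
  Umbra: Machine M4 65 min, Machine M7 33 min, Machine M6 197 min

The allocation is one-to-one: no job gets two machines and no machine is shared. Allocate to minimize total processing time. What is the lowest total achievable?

Minimum total: 147 min

This is a one-to-one assignment (minimum-cost bipartite matching).
Optimal: Summit→Machine M4 (40 min), Umbra→Machine M7 (33 min), Quanta→Machine M6 (74 min) — total 40+33+74 = 147 min.
Min-entry greedy (repeatedly take the single cheapest remaining cell) gives 162 min, worse by 15.
Next-best assignment: Summit→Machine M4, Umbra→Machine M7, Harbor→Machine M6 = 154 min.
Swapping Quanta↔Umbra (Quanta→Machine M7 36 min, Umbra→Machine M6 197 min) adds 126.
No other one-to-one assignment undercuts 147 min.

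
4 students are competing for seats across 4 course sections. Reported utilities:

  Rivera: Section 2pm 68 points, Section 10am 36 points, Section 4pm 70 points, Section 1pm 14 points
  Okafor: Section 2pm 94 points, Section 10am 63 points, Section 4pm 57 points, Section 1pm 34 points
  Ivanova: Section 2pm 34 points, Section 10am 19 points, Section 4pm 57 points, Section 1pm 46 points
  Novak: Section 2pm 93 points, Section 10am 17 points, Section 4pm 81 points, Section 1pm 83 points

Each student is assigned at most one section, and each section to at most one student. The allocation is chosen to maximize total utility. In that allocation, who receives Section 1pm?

Ivanova receives Section 1pm.

Optimal: Rivera→Section 4pm (70 points), Okafor→Section 10am (63 points), Ivanova→Section 1pm (46 points), Novak→Section 2pm (93 points) — total 70+63+46+93 = 272 points.
Max-entry greedy (repeatedly take the single best remaining cell) gives 266 points, worse by 6.
Every other assignment is strictly worse.
Ivanova's own top section is Section 4pm (57 points), but forcing Ivanova→Section 4pm and reassigning the rest optimally gives only 271 points — worse by 1.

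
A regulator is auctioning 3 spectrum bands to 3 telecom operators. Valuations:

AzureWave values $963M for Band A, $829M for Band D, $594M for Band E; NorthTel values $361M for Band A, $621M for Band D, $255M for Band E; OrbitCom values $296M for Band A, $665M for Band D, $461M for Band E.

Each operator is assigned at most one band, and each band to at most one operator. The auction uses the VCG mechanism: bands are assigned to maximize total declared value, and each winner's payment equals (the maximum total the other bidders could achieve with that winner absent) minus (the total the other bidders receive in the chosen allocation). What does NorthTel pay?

Efficient allocation: AzureWave→Band A ($963M), NorthTel→Band D ($621M), OrbitCom→Band E ($461M); total welfare W = $2045M.
NorthTel receives Band D at value $621M, so the others get W − 621 = $1424M.
Without NorthTel: best allocation of the remaining 2 bidders over all 3 bands is AzureWave→Band A ($963M), OrbitCom→Band D ($665M), total $1628M.
VCG payment = (others' best without NorthTel) − (others' welfare with NorthTel) = 1628 − 1424 = $204M.

NorthTel pays $204M.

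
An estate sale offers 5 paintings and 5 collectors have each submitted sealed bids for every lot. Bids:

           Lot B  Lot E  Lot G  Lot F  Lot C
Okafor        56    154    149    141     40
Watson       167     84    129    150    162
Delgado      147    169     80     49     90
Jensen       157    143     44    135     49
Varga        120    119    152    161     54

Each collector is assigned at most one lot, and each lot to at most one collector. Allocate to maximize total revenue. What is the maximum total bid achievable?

Maximum total: $798

Optimal: Okafor→Lot G ($149), Watson→Lot C ($162), Delgado→Lot E ($169), Jensen→Lot B ($157), Varga→Lot F ($161) — total 149+162+169+157+161 = $798.
Column-greedy (each lot in turn goes to its best remaining collector) gives $678, worse by 120.
Next-best assignment: Okafor→Lot F, Watson→Lot C, Delgado→Lot E, Jensen→Lot B, Varga→Lot G = $781.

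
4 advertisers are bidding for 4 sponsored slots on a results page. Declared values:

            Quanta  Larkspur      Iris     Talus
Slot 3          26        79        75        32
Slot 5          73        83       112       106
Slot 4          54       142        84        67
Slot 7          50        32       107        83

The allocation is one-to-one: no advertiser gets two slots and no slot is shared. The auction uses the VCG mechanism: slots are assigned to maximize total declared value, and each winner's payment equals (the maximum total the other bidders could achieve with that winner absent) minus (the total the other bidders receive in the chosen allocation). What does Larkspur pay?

Efficient allocation: Quanta→Slot 3 ($26), Larkspur→Slot 4 ($142), Iris→Slot 7 ($107), Talus→Slot 5 ($106); total welfare W = $381.
Larkspur receives Slot 4 at value $142, so the others get W − 142 = $239.
Without Larkspur: best allocation of the remaining 3 bidders over all 4 slots is Quanta→Slot 4 ($54), Iris→Slot 7 ($107), Talus→Slot 5 ($106), total $267.
VCG payment = (others' best without Larkspur) − (others' welfare with Larkspur) = 267 − 239 = $28.

Larkspur pays $28.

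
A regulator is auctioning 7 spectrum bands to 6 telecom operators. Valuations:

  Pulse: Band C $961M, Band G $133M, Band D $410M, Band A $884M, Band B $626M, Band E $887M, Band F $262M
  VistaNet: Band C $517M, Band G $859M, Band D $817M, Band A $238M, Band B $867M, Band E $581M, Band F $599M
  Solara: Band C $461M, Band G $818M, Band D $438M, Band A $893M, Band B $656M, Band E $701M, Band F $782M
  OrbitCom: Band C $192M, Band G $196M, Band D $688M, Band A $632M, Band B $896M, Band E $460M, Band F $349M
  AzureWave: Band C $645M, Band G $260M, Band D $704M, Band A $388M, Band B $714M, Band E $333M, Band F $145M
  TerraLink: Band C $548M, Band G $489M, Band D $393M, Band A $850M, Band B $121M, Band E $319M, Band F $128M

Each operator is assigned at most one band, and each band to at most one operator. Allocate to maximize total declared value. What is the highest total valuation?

This is the linear assignment problem.
Optimal: Pulse→Band C ($961M), VistaNet→Band G ($859M), Solara→Band F ($782M), OrbitCom→Band B ($896M), AzureWave→Band D ($704M), TerraLink→Band A ($850M) — total 961+859+782+896+704+850 = $5052M.
Column-greedy (each band in turn goes to its best remaining operator) gives $4632M, worse by 420.
Swapping TerraLink↔AzureWave (TerraLink→Band D $393M, AzureWave→Band A $388M) loses 773.
Every other assignment is strictly worse.

Maximum total: $5052M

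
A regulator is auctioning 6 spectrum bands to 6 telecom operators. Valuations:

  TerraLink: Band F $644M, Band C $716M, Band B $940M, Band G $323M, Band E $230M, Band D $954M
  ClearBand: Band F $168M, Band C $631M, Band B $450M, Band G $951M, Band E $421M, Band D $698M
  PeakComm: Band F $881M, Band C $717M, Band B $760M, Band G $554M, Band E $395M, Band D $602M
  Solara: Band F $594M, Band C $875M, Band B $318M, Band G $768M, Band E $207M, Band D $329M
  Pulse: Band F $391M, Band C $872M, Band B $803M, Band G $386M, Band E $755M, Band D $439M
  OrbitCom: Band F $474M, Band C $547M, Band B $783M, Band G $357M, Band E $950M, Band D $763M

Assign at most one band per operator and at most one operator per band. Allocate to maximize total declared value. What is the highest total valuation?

This is a one-to-one assignment (maximum-weight bipartite matching).
Optimal: TerraLink→Band D ($954M), ClearBand→Band G ($951M), PeakComm→Band F ($881M), Solara→Band C ($875M), Pulse→Band B ($803M), OrbitCom→Band E ($950M) — total 954+951+881+875+803+950 = $5414M.
Column-greedy (each band in turn goes to its best remaining operator) gives $5036M, worse by 378.
Next-best assignment: TerraLink→Band D, ClearBand→Band G, PeakComm→Band F, Solara→Band C, Pulse→Band E, OrbitCom→Band B = $5199M.
Checked against all permutations: $5414M is optimal.

Max total: $5414M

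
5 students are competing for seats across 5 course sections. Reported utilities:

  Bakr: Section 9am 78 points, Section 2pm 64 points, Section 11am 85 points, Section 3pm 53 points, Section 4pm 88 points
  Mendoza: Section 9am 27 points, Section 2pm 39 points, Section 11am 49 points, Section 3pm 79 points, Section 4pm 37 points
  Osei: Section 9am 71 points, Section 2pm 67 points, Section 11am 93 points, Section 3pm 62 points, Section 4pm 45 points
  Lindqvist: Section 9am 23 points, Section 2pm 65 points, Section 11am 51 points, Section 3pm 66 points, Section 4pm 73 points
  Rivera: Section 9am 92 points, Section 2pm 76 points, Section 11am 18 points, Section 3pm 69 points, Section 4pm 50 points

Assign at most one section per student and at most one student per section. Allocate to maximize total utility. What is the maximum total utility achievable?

Maximum total: 417 points

Optimal: Bakr→Section 4pm (88 points), Mendoza→Section 3pm (79 points), Osei→Section 11am (93 points), Lindqvist→Section 2pm (65 points), Rivera→Section 9am (92 points) — total 88+79+93+65+92 = 417 points.
Column-greedy (each section in turn goes to its best remaining student) gives 396 points, worse by 21.
Next-best assignment: Bakr→Section 2pm, Mendoza→Section 3pm, Osei→Section 11am, Lindqvist→Section 4pm, Rivera→Section 9am = 401 points.
Swapping Bakr↔Rivera (Bakr→Section 9am 78 points, Rivera→Section 4pm 50 points) loses 52.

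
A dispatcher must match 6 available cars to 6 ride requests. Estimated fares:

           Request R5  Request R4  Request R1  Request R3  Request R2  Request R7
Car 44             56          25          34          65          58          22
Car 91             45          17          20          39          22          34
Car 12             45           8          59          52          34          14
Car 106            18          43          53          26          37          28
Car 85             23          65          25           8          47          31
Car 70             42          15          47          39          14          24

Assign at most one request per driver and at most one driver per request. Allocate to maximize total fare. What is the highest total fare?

Optimal: Car 44→Request R2 ($58), Car 91→Request R7 ($34), Car 12→Request R3 ($52), Car 106→Request R1 ($53), Car 85→Request R4 ($65), Car 70→Request R5 ($42) — total 58+34+52+53+65+42 = $304.
Max-entry greedy (repeatedly take the single best remaining cell) gives $295, worse by 9.
Next-best assignment: Car 44→Request R3, Car 91→Request R7, Car 12→Request R1, Car 106→Request R2, Car 85→Request R4, Car 70→Request R5 = $302.

Max total: $304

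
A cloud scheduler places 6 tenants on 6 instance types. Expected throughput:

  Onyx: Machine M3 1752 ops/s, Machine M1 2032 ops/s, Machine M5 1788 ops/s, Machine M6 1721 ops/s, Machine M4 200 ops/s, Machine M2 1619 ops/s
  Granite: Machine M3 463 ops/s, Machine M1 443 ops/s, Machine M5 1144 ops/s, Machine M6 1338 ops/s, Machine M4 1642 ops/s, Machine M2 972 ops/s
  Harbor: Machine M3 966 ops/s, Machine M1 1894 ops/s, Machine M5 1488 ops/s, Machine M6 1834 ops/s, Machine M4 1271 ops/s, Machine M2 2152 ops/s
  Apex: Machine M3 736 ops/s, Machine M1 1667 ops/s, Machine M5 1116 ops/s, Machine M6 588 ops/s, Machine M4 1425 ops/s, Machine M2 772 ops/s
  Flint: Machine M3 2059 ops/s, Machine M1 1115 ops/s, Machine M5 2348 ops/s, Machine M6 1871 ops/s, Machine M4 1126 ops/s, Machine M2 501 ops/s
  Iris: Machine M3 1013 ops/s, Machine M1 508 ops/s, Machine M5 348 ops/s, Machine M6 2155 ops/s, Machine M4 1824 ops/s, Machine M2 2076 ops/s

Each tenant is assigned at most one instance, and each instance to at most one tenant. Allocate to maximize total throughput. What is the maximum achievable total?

Max total: 11716 ops/s

Treat this as an assignment problem: match each tenant to one instance.
Optimal: Onyx→Machine M3 (1752 ops/s), Granite→Machine M4 (1642 ops/s), Harbor→Machine M2 (2152 ops/s), Apex→Machine M1 (1667 ops/s), Flint→Machine M5 (2348 ops/s), Iris→Machine M6 (2155 ops/s) — total 1752+1642+2152+1667+2348+2155 = 11716 ops/s.
Max-entry greedy (repeatedly take the single best remaining cell) gives 11065 ops/s, worse by 651.
Swapping Apex↔Iris (Apex→Machine M6 588 ops/s, Iris→Machine M1 508 ops/s) loses 2726.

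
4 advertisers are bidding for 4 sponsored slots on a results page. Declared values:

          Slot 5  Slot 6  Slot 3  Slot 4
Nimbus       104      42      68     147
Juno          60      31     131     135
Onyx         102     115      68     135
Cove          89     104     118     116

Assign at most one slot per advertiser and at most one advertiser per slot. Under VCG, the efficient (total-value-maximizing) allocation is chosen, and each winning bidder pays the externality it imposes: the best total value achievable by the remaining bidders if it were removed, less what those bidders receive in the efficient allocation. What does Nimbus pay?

Nimbus pays $33.

Efficient allocation: Nimbus→Slot 4 ($147), Juno→Slot 3 ($131), Onyx→Slot 5 ($102), Cove→Slot 6 ($104); total welfare W = $484.
Nimbus receives Slot 4 at value $147, so the others get W − 147 = $337.
Without Nimbus: best allocation of the remaining 3 bidders over all 4 slots is Juno→Slot 3 ($131), Onyx→Slot 4 ($135), Cove→Slot 6 ($104), total $370.
VCG payment = (others' best without Nimbus) − (others' welfare with Nimbus) = 370 − 337 = $33.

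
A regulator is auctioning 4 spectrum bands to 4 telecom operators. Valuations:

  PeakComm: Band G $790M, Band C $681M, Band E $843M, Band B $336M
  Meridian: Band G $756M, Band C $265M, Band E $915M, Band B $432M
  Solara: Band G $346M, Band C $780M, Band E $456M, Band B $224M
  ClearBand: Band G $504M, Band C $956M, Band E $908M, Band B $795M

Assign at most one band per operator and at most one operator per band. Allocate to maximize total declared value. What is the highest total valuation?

Optimal: PeakComm→Band G ($790M), Meridian→Band E ($915M), Solara→Band C ($780M), ClearBand→Band B ($795M) — total 790+915+780+795 = $3280M.
Max-entry greedy (repeatedly take the single best remaining cell) gives $2885M, worse by 395.
Every other assignment is strictly worse.

Max total: $3280M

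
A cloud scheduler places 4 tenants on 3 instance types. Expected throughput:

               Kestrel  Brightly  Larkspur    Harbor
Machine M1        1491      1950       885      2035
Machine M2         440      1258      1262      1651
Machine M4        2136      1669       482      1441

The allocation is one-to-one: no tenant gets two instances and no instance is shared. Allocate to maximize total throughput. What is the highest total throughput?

Max total: 5737 ops/s

This is the linear assignment problem.
Optimal: Brightly→Machine M1 (1950 ops/s), Harbor→Machine M2 (1651 ops/s), Kestrel→Machine M4 (2136 ops/s) — total 1950+1651+2136 = 5737 ops/s.
Max-entry greedy (repeatedly take the single best remaining cell) gives 5433 ops/s, worse by 304.
Next-best assignment: Harbor→Machine M1, Larkspur→Machine M2, Kestrel→Machine M4 = 5433 ops/s.
Checked against all permutations: 5737 ops/s is optimal.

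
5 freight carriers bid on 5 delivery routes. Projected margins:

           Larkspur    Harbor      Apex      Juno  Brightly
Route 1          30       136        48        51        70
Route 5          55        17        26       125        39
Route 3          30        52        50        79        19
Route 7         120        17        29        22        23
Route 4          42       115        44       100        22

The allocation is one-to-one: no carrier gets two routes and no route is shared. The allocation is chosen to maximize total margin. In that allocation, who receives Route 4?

Harbor receives Route 4.

Optimal: Larkspur→Route 7 ($120k), Harbor→Route 4 ($115k), Apex→Route 3 ($50k), Juno→Route 5 ($125k), Brightly→Route 1 ($70k) — total 120+115+50+125+70 = $480k.
Column-greedy (each route in turn goes to its best remaining carrier) gives $453k, worse by 27.
Next-best assignment: Larkspur→Route 7, Harbor→Route 1, Apex→Route 3, Juno→Route 5, Brightly→Route 4 = $453k.
Every other assignment is strictly worse.
Harbor's own top route is Route 1 ($136k), but forcing Harbor→Route 1 and reassigning the rest optimally gives only $453k — worse by 27.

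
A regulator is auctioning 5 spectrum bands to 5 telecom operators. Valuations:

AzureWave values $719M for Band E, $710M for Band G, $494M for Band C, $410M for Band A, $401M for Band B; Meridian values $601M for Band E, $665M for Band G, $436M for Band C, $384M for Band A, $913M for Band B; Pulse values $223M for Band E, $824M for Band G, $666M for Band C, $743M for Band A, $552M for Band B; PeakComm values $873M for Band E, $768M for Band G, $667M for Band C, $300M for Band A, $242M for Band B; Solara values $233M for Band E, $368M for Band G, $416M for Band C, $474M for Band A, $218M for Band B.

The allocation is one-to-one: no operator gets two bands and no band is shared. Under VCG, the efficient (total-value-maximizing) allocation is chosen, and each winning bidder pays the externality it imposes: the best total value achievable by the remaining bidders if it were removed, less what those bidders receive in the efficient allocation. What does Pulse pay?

Efficient allocation: AzureWave→Band G ($710M), Meridian→Band B ($913M), Pulse→Band A ($743M), PeakComm→Band E ($873M), Solara→Band C ($416M); total welfare W = $3655M.
Pulse receives Band A at value $743M, so the others get W − 743 = $2912M.
Without Pulse: best allocation of the remaining 4 bidders over all 5 bands is AzureWave→Band G ($710M), Meridian→Band B ($913M), PeakComm→Band E ($873M), Solara→Band A ($474M), total $2970M.
VCG payment = (others' best without Pulse) − (others' welfare with Pulse) = 2970 − 2912 = $58M.

Pulse pays $58M.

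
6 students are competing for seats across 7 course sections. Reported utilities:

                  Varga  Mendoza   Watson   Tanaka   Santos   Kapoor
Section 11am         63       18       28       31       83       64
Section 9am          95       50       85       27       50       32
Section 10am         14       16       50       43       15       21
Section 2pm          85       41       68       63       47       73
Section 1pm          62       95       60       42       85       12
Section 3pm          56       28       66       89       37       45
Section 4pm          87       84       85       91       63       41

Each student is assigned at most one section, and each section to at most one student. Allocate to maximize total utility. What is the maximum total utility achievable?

Optimal: Varga→Section 9am (95 points), Mendoza→Section 1pm (95 points), Watson→Section 4pm (85 points), Tanaka→Section 3pm (89 points), Santos→Section 11am (83 points), Kapoor→Section 2pm (73 points) — total 95+95+85+89+83+73 = 520 points.
Max-entry greedy (repeatedly take the single best remaining cell) gives 503 points, worse by 17.

Max total: 520 points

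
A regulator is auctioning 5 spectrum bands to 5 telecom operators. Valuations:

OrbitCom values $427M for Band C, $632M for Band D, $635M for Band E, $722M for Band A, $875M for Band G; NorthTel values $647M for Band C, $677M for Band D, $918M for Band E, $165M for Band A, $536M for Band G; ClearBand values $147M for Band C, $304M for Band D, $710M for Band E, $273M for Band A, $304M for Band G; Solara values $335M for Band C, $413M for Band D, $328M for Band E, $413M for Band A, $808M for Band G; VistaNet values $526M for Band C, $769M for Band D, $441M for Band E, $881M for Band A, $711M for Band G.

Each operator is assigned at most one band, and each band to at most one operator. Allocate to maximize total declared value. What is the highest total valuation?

This is the linear assignment problem.
Optimal: OrbitCom→Band D ($632M), NorthTel→Band C ($647M), ClearBand→Band E ($710M), Solara→Band G ($808M), VistaNet→Band A ($881M) — total 632+647+710+808+881 = $3678M.
Max-entry greedy (repeatedly take the single best remaining cell) gives $3234M, worse by 444.

Maximum total: $3678M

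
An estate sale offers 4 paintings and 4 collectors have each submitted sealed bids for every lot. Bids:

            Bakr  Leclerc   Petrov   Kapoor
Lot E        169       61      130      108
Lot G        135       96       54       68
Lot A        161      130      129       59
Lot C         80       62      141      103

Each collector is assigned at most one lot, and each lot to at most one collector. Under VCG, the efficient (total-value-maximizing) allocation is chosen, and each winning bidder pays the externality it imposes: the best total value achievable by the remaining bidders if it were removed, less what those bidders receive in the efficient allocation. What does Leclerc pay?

Leclerc pays $26.

Efficient allocation: Bakr→Lot G ($135), Leclerc→Lot A ($130), Petrov→Lot C ($141), Kapoor→Lot E ($108); total welfare W = $514.
Leclerc receives Lot A at value $130, so the others get W − 130 = $384.
Without Leclerc: best allocation of the remaining 3 bidders over all 4 lots is Bakr→Lot A ($161), Petrov→Lot C ($141), Kapoor→Lot E ($108), total $410.
VCG payment = (others' best without Leclerc) − (others' welfare with Leclerc) = 410 − 384 = $26.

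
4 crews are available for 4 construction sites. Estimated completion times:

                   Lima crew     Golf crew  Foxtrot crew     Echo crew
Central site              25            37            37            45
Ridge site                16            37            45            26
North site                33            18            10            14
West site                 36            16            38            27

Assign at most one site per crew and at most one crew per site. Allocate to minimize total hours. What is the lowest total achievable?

Optimal: Lima crew→Central site (25 hours), Golf crew→West site (16 hours), Foxtrot crew→North site (10 hours), Echo crew→Ridge site (26 hours) — total 25+16+10+26 = 77 hours.
Next-best assignment: Lima crew→Ridge site, Golf crew→West site, Foxtrot crew→Central site, Echo crew→North site = 83 hours.

Min total: 77 hours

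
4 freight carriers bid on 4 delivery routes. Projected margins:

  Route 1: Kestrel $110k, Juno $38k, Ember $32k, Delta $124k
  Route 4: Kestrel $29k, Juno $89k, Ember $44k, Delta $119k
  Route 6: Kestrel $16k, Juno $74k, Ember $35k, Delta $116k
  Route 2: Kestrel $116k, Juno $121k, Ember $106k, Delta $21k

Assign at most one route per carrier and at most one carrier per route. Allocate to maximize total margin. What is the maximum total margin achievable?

Maximum total: $421k

Optimal: Kestrel→Route 1 ($110k), Juno→Route 4 ($89k), Ember→Route 2 ($106k), Delta→Route 6 ($116k) — total 110+89+106+116 = $421k.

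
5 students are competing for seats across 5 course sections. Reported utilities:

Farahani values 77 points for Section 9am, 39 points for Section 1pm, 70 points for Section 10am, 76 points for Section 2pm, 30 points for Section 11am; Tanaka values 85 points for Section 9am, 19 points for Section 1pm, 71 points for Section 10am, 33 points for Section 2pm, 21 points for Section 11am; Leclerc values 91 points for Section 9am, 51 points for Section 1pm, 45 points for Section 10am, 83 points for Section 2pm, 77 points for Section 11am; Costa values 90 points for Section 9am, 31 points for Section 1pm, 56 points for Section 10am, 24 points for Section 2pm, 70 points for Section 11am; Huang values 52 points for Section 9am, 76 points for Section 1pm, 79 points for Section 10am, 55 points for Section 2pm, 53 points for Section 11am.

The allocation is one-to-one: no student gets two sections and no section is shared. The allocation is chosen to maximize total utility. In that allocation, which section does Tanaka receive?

Tanaka receives Section 10am.

This is a one-to-one assignment (maximum-weight bipartite matching).
Optimal: Farahani→Section 2pm (76 points), Tanaka→Section 10am (71 points), Leclerc→Section 11am (77 points), Costa→Section 9am (90 points), Huang→Section 1pm (76 points) — total 76+71+77+90+76 = 390 points.
Row-greedy (each student in turn takes its best remaining section) gives 377 points, worse by 13.
Next-best assignment: Farahani→Section 10am, Tanaka→Section 9am, Leclerc→Section 2pm, Costa→Section 11am, Huang→Section 1pm = 384 points.
Tanaka's own top section is Section 9am (85 points), but forcing Tanaka→Section 9am and reassigning the rest optimally gives only 384 points — worse by 6.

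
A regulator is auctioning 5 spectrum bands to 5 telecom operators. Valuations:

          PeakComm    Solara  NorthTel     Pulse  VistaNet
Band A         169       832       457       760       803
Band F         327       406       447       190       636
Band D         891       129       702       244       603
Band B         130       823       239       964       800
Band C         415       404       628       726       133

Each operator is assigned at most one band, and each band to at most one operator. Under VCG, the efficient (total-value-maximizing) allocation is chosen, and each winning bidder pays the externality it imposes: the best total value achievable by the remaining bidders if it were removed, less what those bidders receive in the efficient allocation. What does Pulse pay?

Efficient allocation: PeakComm→Band D ($891M), Solara→Band A ($832M), NorthTel→Band C ($628M), Pulse→Band B ($964M), VistaNet→Band F ($636M); total welfare W = $3951M.
Pulse receives Band B at value $964M, so the others get W − 964 = $2987M.
Without Pulse: best allocation of the remaining 4 bidders over all 5 bands is PeakComm→Band D ($891M), Solara→Band A ($832M), NorthTel→Band C ($628M), VistaNet→Band B ($800M), total $3151M.
VCG payment = (others' best without Pulse) − (others' welfare with Pulse) = 3151 − 2987 = $164M.

Pulse pays $164M.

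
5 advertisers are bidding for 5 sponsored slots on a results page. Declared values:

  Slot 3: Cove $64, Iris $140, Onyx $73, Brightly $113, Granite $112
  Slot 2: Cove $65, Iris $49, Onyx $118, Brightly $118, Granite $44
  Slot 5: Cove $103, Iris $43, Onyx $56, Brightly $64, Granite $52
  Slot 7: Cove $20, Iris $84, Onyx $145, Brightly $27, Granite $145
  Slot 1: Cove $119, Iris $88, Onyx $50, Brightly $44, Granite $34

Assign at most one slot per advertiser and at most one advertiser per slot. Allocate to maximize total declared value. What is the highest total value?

Maximum total: $586

Optimal: Cove→Slot 1 ($119), Iris→Slot 3 ($140), Onyx→Slot 2 ($118), Brightly→Slot 5 ($64), Granite→Slot 7 ($145) — total 119+140+118+64+145 = $586.
Max-entry greedy (repeatedly take the single best remaining cell) gives $574, worse by 12.
Next-best assignment: Cove→Slot 1, Iris→Slot 3, Onyx→Slot 5, Brightly→Slot 2, Granite→Slot 7 = $578.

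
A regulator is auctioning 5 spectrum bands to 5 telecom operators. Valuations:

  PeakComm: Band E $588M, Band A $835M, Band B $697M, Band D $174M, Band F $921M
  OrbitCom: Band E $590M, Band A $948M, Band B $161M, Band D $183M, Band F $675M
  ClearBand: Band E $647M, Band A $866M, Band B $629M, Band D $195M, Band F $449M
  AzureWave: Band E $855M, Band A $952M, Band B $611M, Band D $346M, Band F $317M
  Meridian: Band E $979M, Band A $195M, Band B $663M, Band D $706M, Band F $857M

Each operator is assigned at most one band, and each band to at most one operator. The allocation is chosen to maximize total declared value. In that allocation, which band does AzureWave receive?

AzureWave receives Band E.

Treat this as an assignment problem: match each operator to one band.
Optimal: PeakComm→Band F ($921M), OrbitCom→Band A ($948M), ClearBand→Band B ($629M), AzureWave→Band E ($855M), Meridian→Band D ($706M) — total 921+948+629+855+706 = $4059M.
Column-greedy (each band in turn goes to its best remaining operator) gives $3498M, worse by 561.
AzureWave's own top band is Band A ($952M), but forcing AzureWave→Band A and reassigning the rest optimally gives only $3798M — worse by 261.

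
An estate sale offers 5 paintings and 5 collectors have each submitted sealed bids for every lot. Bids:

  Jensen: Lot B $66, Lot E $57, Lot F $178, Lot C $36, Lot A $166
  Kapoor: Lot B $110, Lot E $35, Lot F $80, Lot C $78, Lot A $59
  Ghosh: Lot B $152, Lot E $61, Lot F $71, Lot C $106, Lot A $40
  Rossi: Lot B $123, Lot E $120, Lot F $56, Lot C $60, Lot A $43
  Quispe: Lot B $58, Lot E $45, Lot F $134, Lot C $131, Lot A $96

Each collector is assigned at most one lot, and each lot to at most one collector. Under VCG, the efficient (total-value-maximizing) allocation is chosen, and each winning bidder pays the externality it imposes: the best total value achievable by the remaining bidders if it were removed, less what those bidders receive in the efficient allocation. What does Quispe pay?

Efficient allocation: Jensen→Lot A ($166), Kapoor→Lot C ($78), Ghosh→Lot B ($152), Rossi→Lot E ($120), Quispe→Lot F ($134); total welfare W = $650.
Quispe receives Lot F at value $134, so the others get W − 134 = $516.
Without Quispe: best allocation of the remaining 4 bidders over all 5 lots is Jensen→Lot F ($178), Kapoor→Lot C ($78), Ghosh→Lot B ($152), Rossi→Lot E ($120), total $528.
VCG payment = (others' best without Quispe) − (others' welfare with Quispe) = 528 − 516 = $12.

Quispe pays $12.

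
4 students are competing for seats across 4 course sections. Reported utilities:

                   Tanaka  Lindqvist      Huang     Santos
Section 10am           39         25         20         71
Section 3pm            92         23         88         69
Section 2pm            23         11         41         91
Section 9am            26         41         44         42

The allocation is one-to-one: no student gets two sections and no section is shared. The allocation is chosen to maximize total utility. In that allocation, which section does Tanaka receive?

Tanaka receives Section 10am.

Treat this as an assignment problem: match each student to one section.
Optimal: Tanaka→Section 10am (39 points), Lindqvist→Section 9am (41 points), Huang→Section 3pm (88 points), Santos→Section 2pm (91 points) — total 39+41+88+91 = 259 points.
Column-greedy (each section in turn goes to its best remaining student) gives 245 points, worse by 14.
Every other assignment is strictly worse.
Tanaka's own top section is Section 3pm (92 points), but forcing Tanaka→Section 3pm and reassigning the rest optimally gives only 252 points — worse by 7.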